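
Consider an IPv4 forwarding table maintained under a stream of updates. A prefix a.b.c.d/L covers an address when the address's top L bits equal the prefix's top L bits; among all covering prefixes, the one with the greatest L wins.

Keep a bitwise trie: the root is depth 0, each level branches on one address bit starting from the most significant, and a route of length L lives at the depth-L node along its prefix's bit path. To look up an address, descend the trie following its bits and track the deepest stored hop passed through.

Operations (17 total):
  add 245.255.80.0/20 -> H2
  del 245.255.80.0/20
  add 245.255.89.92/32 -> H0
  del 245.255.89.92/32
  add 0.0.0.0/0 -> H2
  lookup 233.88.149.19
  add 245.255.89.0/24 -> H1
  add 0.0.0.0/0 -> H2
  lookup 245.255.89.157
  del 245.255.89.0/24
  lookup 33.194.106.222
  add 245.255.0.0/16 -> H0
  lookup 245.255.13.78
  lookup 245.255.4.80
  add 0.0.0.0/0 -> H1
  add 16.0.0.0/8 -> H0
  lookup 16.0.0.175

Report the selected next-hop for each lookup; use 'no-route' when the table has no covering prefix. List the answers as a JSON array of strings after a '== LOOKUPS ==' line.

Process each operation:
  + 245.255.80.0/20 (H2) depth=20
  - 245.255.80.0/20 clear@20
  + 245.255.89.92/32 (H0) depth=32
  - 245.255.89.92/32 clear@32
  + 0.0.0.0/0 (H2) depth=0
  ? 233.88.149.19  path d0:H2→d1:-→d2:-→d3:-  best=H2
  + 245.255.89.0/24 (H1) depth=24
  + 0.0.0.0/0 (H2) depth=0
  ? 245.255.89.157  path d0:H2→d1:-→d2:-→d3:-→d4:-→d5:-→d6:-→d7:-→d8:-→d9:-→d10:-→d11:-→d12:-→d13:-→d14:-→d15:-→d16:-→d17:-→d18:-→d19:-→d20:-→d21:-→d22:-→d23:-→d24:H1  best=H1
  - 245.255.89.0/24 clear@24
  ? 33.194.106.222  path d0:H2  best=H2
  + 245.255.0.0/16 (H0) depth=16
  ? 245.255.13.78  path d0:H2→d1:-→d2:-→d3:-→d4:-→d5:-→d6:-→d7:-→d8:-→d9:-→d10:-→d11:-→d12:-→d13:-→d14:-→d15:-→d16:H0→d17:-  best=H0
  ? 245.255.4.80  path d0:H2→d1:-→d2:-→d3:-→d4:-→d5:-→d6:-→d7:-→d8:-→d9:-→d10:-→d11:-→d12:-→d13:-→d14:-→d15:-→d16:H0→d17:-  best=H0
  + 0.0.0.0/0 (H1) depth=0
  + 16.0.0.0/8 (H0) depth=8
  ? 16.0.0.175  path d0:H1→d1:-→d2:-→d3:-→d4:-→d5:-→d6:-→d7:-→d8:H0  best=H0

== LOOKUPS ==
["H2","H1","H2","H0","H0","H0"]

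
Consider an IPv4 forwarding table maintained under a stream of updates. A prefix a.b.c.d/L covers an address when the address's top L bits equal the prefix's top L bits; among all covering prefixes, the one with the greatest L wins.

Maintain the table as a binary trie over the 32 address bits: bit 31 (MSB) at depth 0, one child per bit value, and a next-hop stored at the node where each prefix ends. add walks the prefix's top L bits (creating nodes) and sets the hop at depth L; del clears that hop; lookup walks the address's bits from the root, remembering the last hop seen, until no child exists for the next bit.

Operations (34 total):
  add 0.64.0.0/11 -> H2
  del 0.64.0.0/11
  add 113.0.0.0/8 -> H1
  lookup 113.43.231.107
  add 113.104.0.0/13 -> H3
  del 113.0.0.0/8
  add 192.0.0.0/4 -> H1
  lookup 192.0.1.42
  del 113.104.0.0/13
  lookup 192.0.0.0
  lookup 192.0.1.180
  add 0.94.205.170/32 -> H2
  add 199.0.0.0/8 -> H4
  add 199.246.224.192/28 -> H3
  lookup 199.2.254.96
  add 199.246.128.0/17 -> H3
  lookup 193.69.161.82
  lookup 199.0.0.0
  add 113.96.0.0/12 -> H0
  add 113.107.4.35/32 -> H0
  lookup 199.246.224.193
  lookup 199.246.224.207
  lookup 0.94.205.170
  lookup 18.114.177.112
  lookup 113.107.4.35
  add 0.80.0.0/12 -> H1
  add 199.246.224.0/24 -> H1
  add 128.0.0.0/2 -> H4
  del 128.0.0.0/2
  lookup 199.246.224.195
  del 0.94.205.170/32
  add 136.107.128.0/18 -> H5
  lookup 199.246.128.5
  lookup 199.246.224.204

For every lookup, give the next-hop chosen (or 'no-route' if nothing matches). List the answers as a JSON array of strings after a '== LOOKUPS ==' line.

Process each operation:
  add 0.64.0.0/11 -> H2 at depth 11
  del 0.64.0.0/11 (clear depth 11)
  add 113.0.0.0/8 -> H1 at depth 8
  lookup 113.43.231.107: bits 01110001 walk d0:-→d1:-→d2:-→d3:-→d4:-→d5:-→d6:-→d7:-→d8:H1 -> H1
  add 113.104.0.0/13 -> H3 at depth 13
  del 113.0.0.0/8 (clear depth 8)
  add 192.0.0.0/4 -> H1 at depth 4
  lookup 192.0.1.42: bits 1100 walk d0:-→d1:-→d2:-→d3:-→d4:H1 -> H1
  del 113.104.0.0/13 (clear depth 13)
  lookup 192.0.0.0: bits 1100 walk d0:-→d1:-→d2:-→d3:-→d4:H1 -> H1
  lookup 192.0.1.180: bits 1100 walk d0:-→d1:-→d2:-→d3:-→d4:H1 -> H1
  add 0.94.205.170/32 -> H2 at depth 32
  add 199.0.0.0/8 -> H4 at depth 8
  add 199.246.224.192/28 -> H3 at depth 28
  lookup 199.2.254.96: bits 11000111 walk d0:-→d1:-→d2:-→d3:-→d4:H1→d5:-→d6:-→d7:-→d8:H4 -> H4
  add 199.246.128.0/17 -> H3 at depth 17
  lookup 193.69.161.82: bits 11000 walk d0:-→d1:-→d2:-→d3:-→d4:H1→d5:- -> H1
  lookup 199.0.0.0: bits 11000111 walk d0:-→d1:-→d2:-→d3:-→d4:H1→d5:-→d6:-→d7:-→d8:H4 -> H4
  add 113.96.0.0/12 -> H0 at depth 12
  add 113.107.4.35/32 -> H0 at depth 32
  lookup 199.246.224.193: bits 1100011111110110111000001100 walk d0:-→d1:-→d2:-→d3:-→d4:H1→d5:-→d6:-→d7:-→d8:H4→d9:-→d10:-→d11:-→d12:-→d13:-→d14:-→d15:-→d16:-→d17:H3→d18:-→d19:-→d20:-→d21:-→d22:-→d23:-→d24:-→d25:-→d26:-→d27:-→d28:H3 -> H3
  lookup 199.246.224.207: bits 1100011111110110111000001100 walk d0:-→d1:-→d2:-→d3:-→d4:H1→d5:-→d6:-→d7:-→d8:H4→d9:-→d10:-→d11:-→d12:-→d13:-→d14:-→d15:-→d16:-→d17:H3→d18:-→d19:-→d20:-→d21:-→d22:-→d23:-→d24:-→d25:-→d26:-→d27:-→d28:H3 -> H3
  lookup 0.94.205.170: bits 00000000010111101100110110101010 walk d0:-→d1:-→d2:-→d3:-→d4:-→d5:-→d6:-→d7:-→d8:-→d9:-→d10:-→d11:-→d12:-→d13:-→d14:-→d15:-→d16:-→d17:-→d18:-→d19:-→d20:-→d21:-→d22:-→d23:-→d24:-→d25:-→d26:-→d27:-→d28:-→d29:-→d30:-→d31:-→d32:H2 -> H2
  lookup 18.114.177.112: bits 000 walk d0:-→d1:-→d2:-→d3:- -> no-route
  lookup 113.107.4.35: bits 01110001011010110000010000100011 walk d0:-→d1:-→d2:-→d3:-→d4:-→d5:-→d6:-→d7:-→d8:-→d9:-→d10:-→d11:-→d12:H0→d13:-→d14:-→d15:-→d16:-→d17:-→d18:-→d19:-→d20:-→d21:-→d22:-→d23:-→d24:-→d25:-→d26:-→d27:-→d28:-→d29:-→d30:-→d31:-→d32:H0 -> H0
  add 0.80.0.0/12 -> H1 at depth 12
  add 199.246.224.0/24 -> H1 at depth 24
  add 128.0.0.0/2 -> H4 at depth 2
  del 128.0.0.0/2 (clear depth 2)
  lookup 199.246.224.195: bits 1100011111110110111000001100 walk d0:-→d1:-→d2:-→d3:-→d4:H1→d5:-→d6:-→d7:-→d8:H4→d9:-→d10:-→d11:-→d12:-→d13:-→d14:-→d15:-→d16:-→d17:H3→d18:-→d19:-→d20:-→d21:-→d22:-→d23:-→d24:H1→d25:-→d26:-→d27:-→d28:H3 -> H3
  del 0.94.205.170/32 (clear depth 32)
  add 136.107.128.0/18 -> H5 at depth 18
  lookup 199.246.128.5: bits 11000111111101101 walk d0:-→d1:-→d2:-→d3:-→d4:H1→d5:-→d6:-→d7:-→d8:H4→d9:-→d10:-→d11:-→d12:-→d13:-→d14:-→d15:-→d16:-→d17:H3 -> H3
  lookup 199.246.224.204: bits 1100011111110110111000001100 walk d0:-→d1:-→d2:-→d3:-→d4:H1→d5:-→d6:-→d7:-→d8:H4→d9:-→d10:-→d11:-→d12:-→d13:-→d14:-→d15:-→d16:-→d17:H3→d18:-→d19:-→d20:-→d21:-→d22:-→d23:-→d24:H1→d25:-→d26:-→d27:-→d28:H3 -> H3

== LOOKUPS ==
["H1","H1","H1","H1","H4","H1","H4","H3","H3","H2","no-route","H0","H3","H3","H3"]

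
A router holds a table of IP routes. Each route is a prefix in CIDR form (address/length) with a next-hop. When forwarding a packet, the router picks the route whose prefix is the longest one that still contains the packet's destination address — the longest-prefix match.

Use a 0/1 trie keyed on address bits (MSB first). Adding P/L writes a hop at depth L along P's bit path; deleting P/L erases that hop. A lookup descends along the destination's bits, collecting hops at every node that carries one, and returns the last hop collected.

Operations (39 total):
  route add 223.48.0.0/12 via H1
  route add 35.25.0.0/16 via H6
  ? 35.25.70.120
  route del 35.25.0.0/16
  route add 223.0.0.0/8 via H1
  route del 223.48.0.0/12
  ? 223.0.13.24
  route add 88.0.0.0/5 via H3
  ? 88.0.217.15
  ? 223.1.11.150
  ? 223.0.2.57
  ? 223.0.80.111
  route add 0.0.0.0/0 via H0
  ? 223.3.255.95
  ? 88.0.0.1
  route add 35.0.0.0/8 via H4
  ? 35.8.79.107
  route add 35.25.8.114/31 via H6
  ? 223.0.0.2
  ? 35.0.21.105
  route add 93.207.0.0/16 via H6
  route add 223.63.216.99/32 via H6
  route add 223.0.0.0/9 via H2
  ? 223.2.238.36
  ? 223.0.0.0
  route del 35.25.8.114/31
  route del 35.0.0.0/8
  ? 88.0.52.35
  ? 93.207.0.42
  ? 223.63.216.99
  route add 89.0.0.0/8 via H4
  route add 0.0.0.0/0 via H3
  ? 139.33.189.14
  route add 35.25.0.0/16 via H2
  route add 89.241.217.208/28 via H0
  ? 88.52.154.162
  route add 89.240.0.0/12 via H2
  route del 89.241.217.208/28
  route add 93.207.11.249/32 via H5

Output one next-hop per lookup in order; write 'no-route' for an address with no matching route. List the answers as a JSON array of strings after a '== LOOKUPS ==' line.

Process each operation:
  + 223.48.0.0/12 (H1) depth=12
  + 35.25.0.0/16 (H6) depth=16
  ? 35.25.70.120  path d0:-→d1:-→d2:-→d3:-→d4:-→d5:-→d6:-→d7:-→d8:-→d9:-→d10:-→d11:-→d12:-→d13:-→d14:-→d15:-→d16:H6  best=H6
  - 35.25.0.0/16 clear@16
  + 223.0.0.0/8 (H1) depth=8
  - 223.48.0.0/12 clear@12
  ? 223.0.13.24  path d0:-→d1:-→d2:-→d3:-→d4:-→d5:-→d6:-→d7:-→d8:H1→d9:-→d10:-  best=H1
  + 88.0.0.0/5 (H3) depth=5
  ? 88.0.217.15  path d0:-→d1:-→d2:-→d3:-→d4:-→d5:H3  best=H3
  ? 223.1.11.150  path d0:-→d1:-→d2:-→d3:-→d4:-→d5:-→d6:-→d7:-→d8:H1→d9:-→d10:-  best=H1
  ? 223.0.2.57  path d0:-→d1:-→d2:-→d3:-→d4:-→d5:-→d6:-→d7:-→d8:H1→d9:-→d10:-  best=H1
  ? 223.0.80.111  path d0:-→d1:-→d2:-→d3:-→d4:-→d5:-→d6:-→d7:-→d8:H1→d9:-→d10:-  best=H1
  + 0.0.0.0/0 (H0) depth=0
  ? 223.3.255.95  path d0:H0→d1:-→d2:-→d3:-→d4:-→d5:-→d6:-→d7:-→d8:H1→d9:-→d10:-  best=H1
  ? 88.0.0.1  path d0:H0→d1:-→d2:-→d3:-→d4:-→d5:H3  best=H3
  + 35.0.0.0/8 (H4) depth=8
  ? 35.8.79.107  path d0:H0→d1:-→d2:-→d3:-→d4:-→d5:-→d6:-→d7:-→d8:H4→d9:-→d10:-→d11:-  best=H4
  + 35.25.8.114/31 (H6) depth=31
  ? 223.0.0.2  path d0:H0→d1:-→d2:-→d3:-→d4:-→d5:-→d6:-→d7:-→d8:H1→d9:-→d10:-  best=H1
  ? 35.0.21.105  path d0:H0→d1:-→d2:-→d3:-→d4:-→d5:-→d6:-→d7:-→d8:H4→d9:-→d10:-→d11:-  best=H4
  + 93.207.0.0/16 (H6) depth=16
  + 223.63.216.99/32 (H6) depth=32
  + 223.0.0.0/9 (H2) depth=9
  ? 223.2.238.36  path d0:H0→d1:-→d2:-→d3:-→d4:-→d5:-→d6:-→d7:-→d8:H1→d9:H2→d10:-  best=H2
  ? 223.0.0.0  path d0:H0→d1:-→d2:-→d3:-→d4:-→d5:-→d6:-→d7:-→d8:H1→d9:H2→d10:-  best=H2
  - 35.25.8.114/31 clear@31
  - 35.0.0.0/8 clear@8
  ? 88.0.52.35  path d0:H0→d1:-→d2:-→d3:-→d4:-→d5:H3  best=H3
  ? 93.207.0.42  path d0:H0→d1:-→d2:-→d3:-→d4:-→d5:H3→d6:-→d7:-→d8:-→d9:-→d10:-→d11:-→d12:-→d13:-→d14:-→d15:-→d16:H6  best=H6
  ? 223.63.216.99  path d0:H0→d1:-→d2:-→d3:-→d4:-→d5:-→d6:-→d7:-→d8:H1→d9:H2→d10:-→d11:-→d12:-→d13:-→d14:-→d15:-→d16:-→d17:-→d18:-→d19:-→d20:-→d21:-→d22:-→d23:-→d24:-→d25:-→d26:-→d27:-→d28:-→d29:-→d30:-→d31:-→d32:H6  best=H6
  + 89.0.0.0/8 (H4) depth=8
  + 0.0.0.0/0 (H3) depth=0
  ? 139.33.189.14  path d0:H3→d1:-  best=H3
  + 35.25.0.0/16 (H2) depth=16
  + 89.241.217.208/28 (H0) depth=28
  ? 88.52.154.162  path d0:H3→d1:-→d2:-→d3:-→d4:-→d5:H3→d6:-→d7:-  best=H3
  + 89.240.0.0/12 (H2) depth=12
  - 89.241.217.208/28 clear@28
  + 93.207.11.249/32 (H5) depth=32

== LOOKUPS ==
["H6","H1","H3","H1","H1","H1","H1","H3","H4","H1","H4","H2","H2","H3","H6","H6","H3","H3"]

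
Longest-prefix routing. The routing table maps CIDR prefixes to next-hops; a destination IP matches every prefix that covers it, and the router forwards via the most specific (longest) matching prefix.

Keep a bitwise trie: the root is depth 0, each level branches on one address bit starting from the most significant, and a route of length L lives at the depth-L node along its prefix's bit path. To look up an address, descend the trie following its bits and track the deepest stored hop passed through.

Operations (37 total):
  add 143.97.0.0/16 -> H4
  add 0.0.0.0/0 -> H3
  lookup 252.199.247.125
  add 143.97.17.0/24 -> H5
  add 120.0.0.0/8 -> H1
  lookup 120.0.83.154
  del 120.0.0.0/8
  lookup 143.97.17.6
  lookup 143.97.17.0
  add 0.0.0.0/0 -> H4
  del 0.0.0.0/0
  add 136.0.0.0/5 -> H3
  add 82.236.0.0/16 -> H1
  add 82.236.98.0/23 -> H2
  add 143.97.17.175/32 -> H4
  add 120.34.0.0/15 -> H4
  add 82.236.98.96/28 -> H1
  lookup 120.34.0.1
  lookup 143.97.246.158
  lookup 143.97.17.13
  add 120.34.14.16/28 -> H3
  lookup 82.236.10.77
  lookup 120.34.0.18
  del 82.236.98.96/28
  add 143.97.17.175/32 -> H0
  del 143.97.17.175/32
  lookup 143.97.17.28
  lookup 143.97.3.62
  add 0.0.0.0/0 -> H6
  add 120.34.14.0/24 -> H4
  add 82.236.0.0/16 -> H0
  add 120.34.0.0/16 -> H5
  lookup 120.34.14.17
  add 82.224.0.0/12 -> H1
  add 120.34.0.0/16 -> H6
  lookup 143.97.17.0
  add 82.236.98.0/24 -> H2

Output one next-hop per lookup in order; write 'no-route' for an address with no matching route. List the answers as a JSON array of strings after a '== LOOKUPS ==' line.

Process each operation:
  + 143.97.0.0/16 (H4) depth=16
  + 0.0.0.0/0 (H3) depth=0
  lookup 252.199.247.125: bits 1 walk d0:H3→d1:- -> H3
  + 143.97.17.0/24 (H5) depth=24
  + 120.0.0.0/8 (H1) depth=8
  lookup 120.0.83.154: bits 01111000 walk d0:H3→d1:-→d2:-→d3:-→d4:-→d5:-→d6:-→d7:-→d8:H1 -> H1
  - 120.0.0.0/8 clear@8
  lookup 143.97.17.6: bits 100011110110000100010001 walk d0:H3→d1:-→d2:-→d3:-→d4:-→d5:-→d6:-→d7:-→d8:-→d9:-→d10:-→d11:-→d12:-→d13:-→d14:-→d15:-→d16:H4→d17:-→d18:-→d19:-→d20:-→d21:-→d22:-→d23:-→d24:H5 -> H5
  lookup 143.97.17.0: bits 100011110110000100010001 walk d0:H3→d1:-→d2:-→d3:-→d4:-→d5:-→d6:-→d7:-→d8:-→d9:-→d10:-→d11:-→d12:-→d13:-→d14:-→d15:-→d16:H4→d17:-→d18:-→d19:-→d20:-→d21:-→d22:-→d23:-→d24:H5 -> H5
  + 0.0.0.0/0 (H4) depth=0
  - 0.0.0.0/0 clear@0
  + 136.0.0.0/5 (H3) depth=5
  + 82.236.0.0/16 (H1) depth=16
  + 82.236.98.0/23 (H2) depth=23
  + 143.97.17.175/32 (H4) depth=32
  + 120.34.0.0/15 (H4) depth=15
  + 82.236.98.96/28 (H1) depth=28
  lookup 120.34.0.1: bits 011110000010001 walk d0:-→d1:-→d2:-→d3:-→d4:-→d5:-→d6:-→d7:-→d8:-→d9:-→d10:-→d11:-→d12:-→d13:-→d14:-→d15:H4 -> H4
  lookup 143.97.246.158: bits 1000111101100001 walk d0:-→d1:-→d2:-→d3:-→d4:-→d5:H3→d6:-→d7:-→d8:-→d9:-→d10:-→d11:-→d12:-→d13:-→d14:-→d15:-→d16:H4 -> H4
  lookup 143.97.17.13: bits 100011110110000100010001 walk d0:-→d1:-→d2:-→d3:-→d4:-→d5:H3→d6:-→d7:-→d8:-→d9:-→d10:-→d11:-→d12:-→d13:-→d14:-→d15:-→d16:H4→d17:-→d18:-→d19:-→d20:-→d21:-→d22:-→d23:-→d24:H5 -> H5
  + 120.34.14.16/28 (H3) depth=28
  lookup 82.236.10.77: bits 01010010111011000 walk d0:-→d1:-→d2:-→d3:-→d4:-→d5:-→d6:-→d7:-→d8:-→d9:-→d10:-→d11:-→d12:-→d13:-→d14:-→d15:-→d16:H1→d17:- -> H1
  lookup 120.34.0.18: bits 01111000001000100000 walk d0:-→d1:-→d2:-→d3:-→d4:-→d5:-→d6:-→d7:-→d8:-→d9:-→d10:-→d11:-→d12:-→d13:-→d14:-→d15:H4→d16:-→d17:-→d18:-→d19:-→d20:- -> H4
  - 82.236.98.96/28 clear@28
  + 143.97.17.175/32 (H0) depth=32
  - 143.97.17.175/32 clear@32
  lookup 143.97.17.28: bits 100011110110000100010001 walk d0:-→d1:-→d2:-→d3:-→d4:-→d5:H3→d6:-→d7:-→d8:-→d9:-→d10:-→d11:-→d12:-→d13:-→d14:-→d15:-→d16:H4→d17:-→d18:-→d19:-→d20:-→d21:-→d22:-→d23:-→d24:H5 -> H5
  lookup 143.97.3.62: bits 1000111101100001000 walk d0:-→d1:-→d2:-→d3:-→d4:-→d5:H3→d6:-→d7:-→d8:-→d9:-→d10:-→d11:-→d12:-→d13:-→d14:-→d15:-→d16:H4→d17:-→d18:-→d19:- -> H4
  + 0.0.0.0/0 (H6) depth=0
  + 120.34.14.0/24 (H4) depth=24
  + 82.236.0.0/16 (H0) depth=16
  + 120.34.0.0/16 (H5) depth=16
  lookup 120.34.14.17: bits 0111100000100010000011100001 walk d0:H6→d1:-→d2:-→d3:-→d4:-→d5:-→d6:-→d7:-→d8:-→d9:-→d10:-→d11:-→d12:-→d13:-→d14:-→d15:H4→d16:H5→d17:-→d18:-→d19:-→d20:-→d21:-→d22:-→d23:-→d24:H4→d25:-→d26:-→d27:-→d28:H3 -> H3
  + 82.224.0.0/12 (H1) depth=12
  + 120.34.0.0/16 (H6) depth=16
  lookup 143.97.17.0: bits 100011110110000100010001 walk d0:H6→d1:-→d2:-→d3:-→d4:-→d5:H3→d6:-→d7:-→d8:-→d9:-→d10:-→d11:-→d12:-→d13:-→d14:-→d15:-→d16:H4→d17:-→d18:-→d19:-→d20:-→d21:-→d22:-→d23:-→d24:H5 -> H5
  + 82.236.98.0/24 (H2) depth=24

== LOOKUPS ==
["H3","H1","H5","H5","H4","H4","H5","H1","H4","H5","H4","H3","H5"]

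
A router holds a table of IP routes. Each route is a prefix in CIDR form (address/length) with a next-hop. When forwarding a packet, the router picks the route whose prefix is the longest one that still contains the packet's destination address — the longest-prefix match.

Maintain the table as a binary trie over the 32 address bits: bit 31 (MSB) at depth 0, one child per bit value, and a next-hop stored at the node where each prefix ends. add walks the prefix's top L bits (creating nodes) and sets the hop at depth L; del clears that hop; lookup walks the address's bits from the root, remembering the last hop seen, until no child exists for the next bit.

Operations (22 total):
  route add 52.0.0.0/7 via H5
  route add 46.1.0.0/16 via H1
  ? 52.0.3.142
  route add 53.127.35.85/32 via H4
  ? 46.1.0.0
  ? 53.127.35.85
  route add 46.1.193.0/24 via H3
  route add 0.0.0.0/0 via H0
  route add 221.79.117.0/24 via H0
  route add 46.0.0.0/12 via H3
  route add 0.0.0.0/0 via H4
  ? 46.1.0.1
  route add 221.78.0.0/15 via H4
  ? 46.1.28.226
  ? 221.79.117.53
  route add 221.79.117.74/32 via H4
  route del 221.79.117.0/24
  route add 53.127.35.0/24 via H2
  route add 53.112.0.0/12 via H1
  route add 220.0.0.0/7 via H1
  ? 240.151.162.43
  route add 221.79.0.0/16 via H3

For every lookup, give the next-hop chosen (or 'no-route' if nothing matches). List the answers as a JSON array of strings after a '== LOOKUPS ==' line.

Process each operation:
  add 52.0.0.0/7 -> H5 at depth 7
  add 46.1.0.0/16 -> H1 at depth 16
  ? 52.0.3.142  path d0:-→d1:-→d2:-→d3:-→d4:-→d5:-→d6:-→d7:H5  best=H5
  add 53.127.35.85/32 -> H4 at depth 32
  ? 46.1.0.0  path d0:-→d1:-→d2:-→d3:-→d4:-→d5:-→d6:-→d7:-→d8:-→d9:-→d10:-→d11:-→d12:-→d13:-→d14:-→d15:-→d16:H1  best=H1
  ? 53.127.35.85  path d0:-→d1:-→d2:-→d3:-→d4:-→d5:-→d6:-→d7:H5→d8:-→d9:-→d10:-→d11:-→d12:-→d13:-→d14:-→d15:-→d16:-→d17:-→d18:-→d19:-→d20:-→d21:-→d22:-→d23:-→d24:-→d25:-→d26:-→d27:-→d28:-→d29:-→d30:-→d31:-→d32:H4  best=H4
  add 46.1.193.0/24 -> H3 at depth 24
  add 0.0.0.0/0 -> H0 at depth 0
  add 221.79.117.0/24 -> H0 at depth 24
  add 46.0.0.0/12 -> H3 at depth 12
  add 0.0.0.0/0 -> H4 at depth 0
  ? 46.1.0.1  path d0:H4→d1:-→d2:-→d3:-→d4:-→d5:-→d6:-→d7:-→d8:-→d9:-→d10:-→d11:-→d12:H3→d13:-→d14:-→d15:-→d16:H1  best=H1
  add 221.78.0.0/15 -> H4 at depth 15
  ? 46.1.28.226  path d0:H4→d1:-→d2:-→d3:-→d4:-→d5:-→d6:-→d7:-→d8:-→d9:-→d10:-→d11:-→d12:H3→d13:-→d14:-→d15:-→d16:H1  best=H1
  ? 221.79.117.53  path d0:H4→d1:-→d2:-→d3:-→d4:-→d5:-→d6:-→d7:-→d8:-→d9:-→d10:-→d11:-→d12:-→d13:-→d14:-→d15:H4→d16:-→d17:-→d18:-→d19:-→d20:-→d21:-→d22:-→d23:-→d24:H0  best=H0
  add 221.79.117.74/32 -> H4 at depth 32
  - 221.79.117.0/24 clear@24
  add 53.127.35.0/24 -> H2 at depth 24
  add 53.112.0.0/12 -> H1 at depth 12
  add 220.0.0.0/7 -> H1 at depth 7
  ? 240.151.162.43  path d0:H4→d1:-→d2:-  best=H4
  add 221.79.0.0/16 -> H3 at depth 16

== LOOKUPS ==
["H5","H1","H4","H1","H1","H0","H4"]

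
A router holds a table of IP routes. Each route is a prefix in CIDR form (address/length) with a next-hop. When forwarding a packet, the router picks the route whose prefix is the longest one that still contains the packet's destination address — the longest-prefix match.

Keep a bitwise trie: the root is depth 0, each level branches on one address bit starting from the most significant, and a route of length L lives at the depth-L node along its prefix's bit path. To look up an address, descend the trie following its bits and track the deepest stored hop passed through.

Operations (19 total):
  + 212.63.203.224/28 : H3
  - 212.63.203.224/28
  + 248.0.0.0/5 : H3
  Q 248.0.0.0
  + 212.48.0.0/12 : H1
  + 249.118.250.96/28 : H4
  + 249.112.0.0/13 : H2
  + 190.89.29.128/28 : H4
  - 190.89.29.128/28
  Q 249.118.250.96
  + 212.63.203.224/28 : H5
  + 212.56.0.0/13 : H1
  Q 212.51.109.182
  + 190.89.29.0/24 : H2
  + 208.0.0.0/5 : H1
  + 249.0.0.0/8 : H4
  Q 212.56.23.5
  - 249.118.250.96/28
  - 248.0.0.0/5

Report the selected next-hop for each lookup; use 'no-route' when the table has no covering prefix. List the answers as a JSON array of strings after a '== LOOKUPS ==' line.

Process each operation:
  + 212.63.203.224/28 (H3) depth=28
  del 212.63.203.224/28 (clear depth 28)
  + 248.0.0.0/5 (H3) depth=5
  lookup 248.0.0.0: bits 11111 walk d0:-→d1:-→d2:-→d3:-→d4:-→d5:H3 -> H3
  + 212.48.0.0/12 (H1) depth=12
  + 249.118.250.96/28 (H4) depth=28
  + 249.112.0.0/13 (H2) depth=13
  + 190.89.29.128/28 (H4) depth=28
  del 190.89.29.128/28 (clear depth 28)
  lookup 249.118.250.96: bits 1111100101110110111110100110 walk d0:-→d1:-→d2:-→d3:-→d4:-→d5:H3→d6:-→d7:-→d8:-→d9:-→d10:-→d11:-→d12:-→d13:H2→d14:-→d15:-→d16:-→d17:-→d18:-→d19:-→d20:-→d21:-→d22:-→d23:-→d24:-→d25:-→d26:-→d27:-→d28:H4 -> H4
  + 212.63.203.224/28 (H5) depth=28
  + 212.56.0.0/13 (H1) depth=13
  lookup 212.51.109.182: bits 110101000011 walk d0:-→d1:-→d2:-→d3:-→d4:-→d5:-→d6:-→d7:-→d8:-→d9:-→d10:-→d11:-→d12:H1 -> H1
  + 190.89.29.0/24 (H2) depth=24
  + 208.0.0.0/5 (H1) depth=5
  + 249.0.0.0/8 (H4) depth=8
  lookup 212.56.23.5: bits 1101010000111 walk d0:-→d1:-→d2:-→d3:-→d4:-→d5:H1→d6:-→d7:-→d8:-→d9:-→d10:-→d11:-→d12:H1→d13:H1 -> H1
  del 249.118.250.96/28 (clear depth 28)
  del 248.0.0.0/5 (clear depth 5)

== LOOKUPS ==
["H3","H4","H1","H1"]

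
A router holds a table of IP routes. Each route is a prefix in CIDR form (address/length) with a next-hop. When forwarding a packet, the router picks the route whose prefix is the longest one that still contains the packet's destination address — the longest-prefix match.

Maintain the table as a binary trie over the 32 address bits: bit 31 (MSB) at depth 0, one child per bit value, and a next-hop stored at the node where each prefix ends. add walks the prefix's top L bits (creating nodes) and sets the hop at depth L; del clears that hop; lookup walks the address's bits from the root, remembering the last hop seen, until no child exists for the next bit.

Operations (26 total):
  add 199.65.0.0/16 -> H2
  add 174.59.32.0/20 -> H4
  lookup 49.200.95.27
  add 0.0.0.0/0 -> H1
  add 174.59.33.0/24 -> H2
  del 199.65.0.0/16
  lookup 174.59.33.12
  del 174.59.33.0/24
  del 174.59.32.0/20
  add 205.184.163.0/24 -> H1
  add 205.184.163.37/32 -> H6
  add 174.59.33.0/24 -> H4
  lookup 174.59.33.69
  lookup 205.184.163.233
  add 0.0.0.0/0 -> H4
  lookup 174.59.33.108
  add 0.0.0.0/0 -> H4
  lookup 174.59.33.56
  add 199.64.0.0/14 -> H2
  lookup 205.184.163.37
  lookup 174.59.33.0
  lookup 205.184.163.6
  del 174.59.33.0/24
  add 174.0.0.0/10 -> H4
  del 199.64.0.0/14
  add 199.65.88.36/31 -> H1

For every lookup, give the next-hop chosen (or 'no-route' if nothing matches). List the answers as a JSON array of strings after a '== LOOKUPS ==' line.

Apply in order:
  + 199.65.0.0/16 (H2) depth=16
  + 174.59.32.0/20 (H4) depth=20
  lookup 49.200.95.27: bits ε walk d0:- -> no-route
  + 0.0.0.0/0 (H1) depth=0
  + 174.59.33.0/24 (H2) depth=24
  del 199.65.0.0/16 (clear depth 16)
  lookup 174.59.33.12: bits 101011100011101100100001 walk d0:H1→d1:-→d2:-→d3:-→d4:-→d5:-→d6:-→d7:-→d8:-→d9:-→d10:-→d11:-→d12:-→d13:-→d14:-→d15:-→d16:-→d17:-→d18:-→d19:-→d20:H4→d21:-→d22:-→d23:-→d24:H2 -> H2
  del 174.59.33.0/24 (clear depth 24)
  del 174.59.32.0/20 (clear depth 20)
  + 205.184.163.0/24 (H1) depth=24
  + 205.184.163.37/32 (H6) depth=32
  + 174.59.33.0/24 (H4) depth=24
  lookup 174.59.33.69: bits 101011100011101100100001 walk d0:H1→d1:-→d2:-→d3:-→d4:-→d5:-→d6:-→d7:-→d8:-→d9:-→d10:-→d11:-→d12:-→d13:-→d14:-→d15:-→d16:-→d17:-→d18:-→d19:-→d20:-→d21:-→d22:-→d23:-→d24:H4 -> H4
  lookup 205.184.163.233: bits 110011011011100010100011 walk d0:H1→d1:-→d2:-→d3:-→d4:-→d5:-→d6:-→d7:-→d8:-→d9:-→d10:-→d11:-→d12:-→d13:-→d14:-→d15:-→d16:-→d17:-→d18:-→d19:-→d20:-→d21:-→d22:-→d23:-→d24:H1 -> H1
  + 0.0.0.0/0 (H4) depth=0
  lookup 174.59.33.108: bits 101011100011101100100001 walk d0:H4→d1:-→d2:-→d3:-→d4:-→d5:-→d6:-→d7:-→d8:-→d9:-→d10:-→d11:-→d12:-→d13:-→d14:-→d15:-→d16:-→d17:-→d18:-→d19:-→d20:-→d21:-→d22:-→d23:-→d24:H4 -> H4
  + 0.0.0.0/0 (H4) depth=0
  lookup 174.59.33.56: bits 101011100011101100100001 walk d0:H4→d1:-→d2:-→d3:-→d4:-→d5:-→d6:-→d7:-→d8:-→d9:-→d10:-→d11:-→d12:-→d13:-→d14:-→d15:-→d16:-→d17:-→d18:-→d19:-→d20:-→d21:-→d22:-→d23:-→d24:H4 -> H4
  + 199.64.0.0/14 (H2) depth=14
  lookup 205.184.163.37: bits 11001101101110001010001100100101 walk d0:H4→d1:-→d2:-→d3:-→d4:-→d5:-→d6:-→d7:-→d8:-→d9:-→d10:-→d11:-→d12:-→d13:-→d14:-→d15:-→d16:-→d17:-→d18:-→d19:-→d20:-→d21:-→d22:-→d23:-→d24:H1→d25:-→d26:-→d27:-→d28:-→d29:-→d30:-→d31:-→d32:H6 -> H6
  lookup 174.59.33.0: bits 101011100011101100100001 walk d0:H4→d1:-→d2:-→d3:-→d4:-→d5:-→d6:-→d7:-→d8:-→d9:-→d10:-→d11:-→d12:-→d13:-→d14:-→d15:-→d16:-→d17:-→d18:-→d19:-→d20:-→d21:-→d22:-→d23:-→d24:H4 -> H4
  lookup 205.184.163.6: bits 11001101101110001010001100 walk d0:H4→d1:-→d2:-→d3:-→d4:-→d5:-→d6:-→d7:-→d8:-→d9:-→d10:-→d11:-→d12:-→d13:-→d14:-→d15:-→d16:-→d17:-→d18:-→d19:-→d20:-→d21:-→d22:-→d23:-→d24:H1→d25:-→d26:- -> H1
  del 174.59.33.0/24 (clear depth 24)
  + 174.0.0.0/10 (H4) depth=10
  del 199.64.0.0/14 (clear depth 14)
  + 199.65.88.36/31 (H1) depth=31

== LOOKUPS ==
["no-route","H2","H4","H1","H4","H4","H6","H4","H1"]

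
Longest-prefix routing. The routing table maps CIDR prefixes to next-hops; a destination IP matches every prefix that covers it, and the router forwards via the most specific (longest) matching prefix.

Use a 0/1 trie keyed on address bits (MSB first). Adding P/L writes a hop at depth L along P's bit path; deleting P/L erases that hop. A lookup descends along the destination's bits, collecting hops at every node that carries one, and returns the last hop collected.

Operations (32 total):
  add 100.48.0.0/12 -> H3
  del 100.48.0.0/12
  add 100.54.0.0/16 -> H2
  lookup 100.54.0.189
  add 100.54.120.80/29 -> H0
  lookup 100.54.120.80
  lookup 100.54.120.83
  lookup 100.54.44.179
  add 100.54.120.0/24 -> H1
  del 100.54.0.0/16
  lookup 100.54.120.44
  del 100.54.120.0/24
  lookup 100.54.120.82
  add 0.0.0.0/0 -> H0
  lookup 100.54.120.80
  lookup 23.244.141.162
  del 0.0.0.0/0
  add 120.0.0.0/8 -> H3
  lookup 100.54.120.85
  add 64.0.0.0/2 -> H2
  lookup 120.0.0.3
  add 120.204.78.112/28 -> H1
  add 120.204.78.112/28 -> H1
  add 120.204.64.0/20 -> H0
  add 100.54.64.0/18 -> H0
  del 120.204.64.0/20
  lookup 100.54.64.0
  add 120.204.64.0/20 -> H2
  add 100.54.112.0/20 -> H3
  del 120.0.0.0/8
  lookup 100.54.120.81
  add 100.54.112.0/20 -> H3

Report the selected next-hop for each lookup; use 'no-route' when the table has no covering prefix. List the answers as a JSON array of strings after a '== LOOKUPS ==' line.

Apply in order:
  + 100.48.0.0/12 (H3) depth=12
  - 100.48.0.0/12 clear@12
  + 100.54.0.0/16 (H2) depth=16
  lookup 100.54.0.189: bits 0110010000110110 walk d0:-→d1:-→d2:-→d3:-→d4:-→d5:-→d6:-→d7:-→d8:-→d9:-→d10:-→d11:-→d12:-→d13:-→d14:-→d15:-→d16:H2 -> H2
  + 100.54.120.80/29 (H0) depth=29
  lookup 100.54.120.80: bits 01100100001101100111100001010 walk d0:-→d1:-→d2:-→d3:-→d4:-→d5:-→d6:-→d7:-→d8:-→d9:-→d10:-→d11:-→d12:-→d13:-→d14:-→d15:-→d16:H2→d17:-→d18:-→d19:-→d20:-→d21:-→d22:-→d23:-→d24:-→d25:-→d26:-→d27:-→d28:-→d29:H0 -> H0
  lookup 100.54.120.83: bits 01100100001101100111100001010 walk d0:-→d1:-→d2:-→d3:-→d4:-→d5:-→d6:-→d7:-→d8:-→d9:-→d10:-→d11:-→d12:-→d13:-→d14:-→d15:-→d16:H2→d17:-→d18:-→d19:-→d20:-→d21:-→d22:-→d23:-→d24:-→d25:-→d26:-→d27:-→d28:-→d29:H0 -> H0
  lookup 100.54.44.179: bits 01100100001101100 walk d0:-→d1:-→d2:-→d3:-→d4:-→d5:-→d6:-→d7:-→d8:-→d9:-→d10:-→d11:-→d12:-→d13:-→d14:-→d15:-→d16:H2→d17:- -> H2
  + 100.54.120.0/24 (H1) depth=24
  - 100.54.0.0/16 clear@16
  lookup 100.54.120.44: bits 0110010000110110011110000 walk d0:-→d1:-→d2:-→d3:-→d4:-→d5:-→d6:-→d7:-→d8:-→d9:-→d10:-→d11:-→d12:-→d13:-→d14:-→d15:-→d16:-→d17:-→d18:-→d19:-→d20:-→d21:-→d22:-→d23:-→d24:H1→d25:- -> H1
  - 100.54.120.0/24 clear@24
  lookup 100.54.120.82: bits 01100100001101100111100001010 walk d0:-→d1:-→d2:-→d3:-→d4:-→d5:-→d6:-→d7:-→d8:-→d9:-→d10:-→d11:-→d12:-→d13:-→d14:-→d15:-→d16:-→d17:-→d18:-→d19:-→d20:-→d21:-→d22:-→d23:-→d24:-→d25:-→d26:-→d27:-→d28:-→d29:H0 -> H0
  + 0.0.0.0/0 (H0) depth=0
  lookup 100.54.120.80: bits 01100100001101100111100001010 walk d0:H0→d1:-→d2:-→d3:-→d4:-→d5:-→d6:-→d7:-→d8:-→d9:-→d10:-→d11:-→d12:-→d13:-→d14:-→d15:-→d16:-→d17:-→d18:-→d19:-→d20:-→d21:-→d22:-→d23:-→d24:-→d25:-→d26:-→d27:-→d28:-→d29:H0 -> H0
  lookup 23.244.141.162: bits 0 walk d0:H0→d1:- -> H0
  - 0.0.0.0/0 clear@0
  + 120.0.0.0/8 (H3) depth=8
  lookup 100.54.120.85: bits 01100100001101100111100001010 walk d0:-→d1:-→d2:-→d3:-→d4:-→d5:-→d6:-→d7:-→d8:-→d9:-→d10:-→d11:-→d12:-→d13:-→d14:-→d15:-→d16:-→d17:-→d18:-→d19:-→d20:-→d21:-→d22:-→d23:-→d24:-→d25:-→d26:-→d27:-→d28:-→d29:H0 -> H0
  + 64.0.0.0/2 (H2) depth=2
  lookup 120.0.0.3: bits 01111000 walk d0:-→d1:-→d2:H2→d3:-→d4:-→d5:-→d6:-→d7:-→d8:H3 -> H3
  + 120.204.78.112/28 (H1) depth=28
  + 120.204.78.112/28 (H1) depth=28
  + 120.204.64.0/20 (H0) depth=20
  + 100.54.64.0/18 (H0) depth=18
  - 120.204.64.0/20 clear@20
  lookup 100.54.64.0: bits 011001000011011001 walk d0:-→d1:-→d2:H2→d3:-→d4:-→d5:-→d6:-→d7:-→d8:-→d9:-→d10:-→d11:-→d12:-→d13:-→d14:-→d15:-→d16:-→d17:-→d18:H0 -> H0
  + 120.204.64.0/20 (H2) depth=20
  + 100.54.112.0/20 (H3) depth=20
  - 120.0.0.0/8 clear@8
  lookup 100.54.120.81: bits 01100100001101100111100001010 walk d0:-→d1:-→d2:H2→d3:-→d4:-→d5:-→d6:-→d7:-→d8:-→d9:-→d10:-→d11:-→d12:-→d13:-→d14:-→d15:-→d16:-→d17:-→d18:H0→d19:-→d20:H3→d21:-→d22:-→d23:-→d24:-→d25:-→d26:-→d27:-→d28:-→d29:H0 -> H0
  + 100.54.112.0/20 (H3) depth=20

== LOOKUPS ==
["H2","H0","H0","H2","H1","H0","H0","H0","H0","H3","H0","H0"]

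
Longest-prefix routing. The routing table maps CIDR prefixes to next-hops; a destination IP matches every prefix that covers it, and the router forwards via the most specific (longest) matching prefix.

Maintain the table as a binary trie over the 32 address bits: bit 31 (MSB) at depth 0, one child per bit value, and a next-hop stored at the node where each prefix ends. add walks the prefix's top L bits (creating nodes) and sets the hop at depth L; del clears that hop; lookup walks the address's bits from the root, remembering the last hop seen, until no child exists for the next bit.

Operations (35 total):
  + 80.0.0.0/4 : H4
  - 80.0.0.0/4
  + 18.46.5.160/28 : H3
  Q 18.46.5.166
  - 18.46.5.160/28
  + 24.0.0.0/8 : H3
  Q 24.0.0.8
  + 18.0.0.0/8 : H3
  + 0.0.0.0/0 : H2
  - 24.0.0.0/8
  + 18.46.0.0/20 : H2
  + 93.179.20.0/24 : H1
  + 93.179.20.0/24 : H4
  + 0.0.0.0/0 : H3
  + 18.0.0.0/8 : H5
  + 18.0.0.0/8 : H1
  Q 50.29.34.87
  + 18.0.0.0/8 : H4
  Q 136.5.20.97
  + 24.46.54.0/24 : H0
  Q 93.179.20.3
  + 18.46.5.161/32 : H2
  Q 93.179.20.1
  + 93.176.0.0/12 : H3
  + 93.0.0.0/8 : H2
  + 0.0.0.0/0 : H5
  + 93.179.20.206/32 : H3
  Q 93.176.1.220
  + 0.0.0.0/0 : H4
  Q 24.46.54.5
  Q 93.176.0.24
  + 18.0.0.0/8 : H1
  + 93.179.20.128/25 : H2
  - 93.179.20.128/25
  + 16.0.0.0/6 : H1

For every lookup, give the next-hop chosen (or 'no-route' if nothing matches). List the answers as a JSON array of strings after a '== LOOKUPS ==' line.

Apply in order:
  + 80.0.0.0/4 (H4) depth=4
  del 80.0.0.0/4 (clear depth 4)
  + 18.46.5.160/28 (H3) depth=28
  Q 18.46.5.166: descend 0001001000101110000001011010 ; hops seen [H3] ; pick H3
  del 18.46.5.160/28 (clear depth 28)
  + 24.0.0.0/8 (H3) depth=8
  Q 24.0.0.8: descend 00011000 ; hops seen [H3] ; pick H3
  + 18.0.0.0/8 (H3) depth=8
  + 0.0.0.0/0 (H2) depth=0
  del 24.0.0.0/8 (clear depth 8)
  + 18.46.0.0/20 (H2) depth=20
  + 93.179.20.0/24 (H1) depth=24
  + 93.179.20.0/24 (H4) depth=24
  + 0.0.0.0/0 (H3) depth=0
  + 18.0.0.0/8 (H5) depth=8
  + 18.0.0.0/8 (H1) depth=8
  Q 50.29.34.87: descend 00 ; hops seen [H3] ; pick H3
  + 18.0.0.0/8 (H4) depth=8
  Q 136.5.20.97: descend ε ; hops seen [H3] ; pick H3
  + 24.46.54.0/24 (H0) depth=24
  Q 93.179.20.3: descend 010111011011001100010100 ; hops seen [H3,H4] ; pick H4
  + 18.46.5.161/32 (H2) depth=32
  Q 93.179.20.1: descend 010111011011001100010100 ; hops seen [H3,H4] ; pick H4
  + 93.176.0.0/12 (H3) depth=12
  + 93.0.0.0/8 (H2) depth=8
  + 0.0.0.0/0 (H5) depth=0
  + 93.179.20.206/32 (H3) depth=32
  Q 93.176.1.220: descend 01011101101100 ; hops seen [H5,H2,H3] ; pick H3
  + 0.0.0.0/0 (H4) depth=0
  Q 24.46.54.5: descend 000110000010111000110110 ; hops seen [H4,H0] ; pick H0
  Q 93.176.0.24: descend 01011101101100 ; hops seen [H4,H2,H3] ; pick H3
  + 18.0.0.0/8 (H1) depth=8
  + 93.179.20.128/25 (H2) depth=25
  del 93.179.20.128/25 (clear depth 25)
  + 16.0.0.0/6 (H1) depth=6

== LOOKUPS ==
["H3","H3","H3","H3","H4","H4","H3","H0","H3"]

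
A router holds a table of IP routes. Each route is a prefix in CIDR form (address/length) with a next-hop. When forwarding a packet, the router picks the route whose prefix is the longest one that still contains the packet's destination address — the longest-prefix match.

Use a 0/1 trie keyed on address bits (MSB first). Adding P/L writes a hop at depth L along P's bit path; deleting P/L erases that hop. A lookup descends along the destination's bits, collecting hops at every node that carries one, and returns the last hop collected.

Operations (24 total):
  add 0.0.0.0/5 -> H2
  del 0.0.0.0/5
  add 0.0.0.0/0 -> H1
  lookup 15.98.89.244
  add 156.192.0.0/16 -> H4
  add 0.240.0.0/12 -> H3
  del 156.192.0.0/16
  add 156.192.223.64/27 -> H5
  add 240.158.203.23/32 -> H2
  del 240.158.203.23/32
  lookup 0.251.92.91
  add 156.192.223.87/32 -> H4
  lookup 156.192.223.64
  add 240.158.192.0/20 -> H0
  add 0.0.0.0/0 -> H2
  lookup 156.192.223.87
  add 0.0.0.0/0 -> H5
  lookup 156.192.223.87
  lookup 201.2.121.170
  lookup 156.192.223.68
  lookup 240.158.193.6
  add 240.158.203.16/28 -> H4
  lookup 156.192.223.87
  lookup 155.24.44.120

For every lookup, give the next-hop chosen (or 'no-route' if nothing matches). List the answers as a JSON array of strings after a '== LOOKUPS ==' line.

Trace:
  add 0.0.0.0/5 -> H2 at depth 5
  - 0.0.0.0/5 clear@5
  add 0.0.0.0/0 -> H1 at depth 0
  Q 15.98.89.244: descend 0000 ; hops seen [H1] ; pick H1
  add 156.192.0.0/16 -> H4 at depth 16
  add 0.240.0.0/12 -> H3 at depth 12
  - 156.192.0.0/16 clear@16
  add 156.192.223.64/27 -> H5 at depth 27
  add 240.158.203.23/32 -> H2 at depth 32
  - 240.158.203.23/32 clear@32
  Q 0.251.92.91: descend 000000001111 ; hops seen [H1,H3] ; pick H3
  add 156.192.223.87/32 -> H4 at depth 32
  Q 156.192.223.64: descend 100111001100000011011111010 ; hops seen [H1,H5] ; pick H5
  add 240.158.192.0/20 -> H0 at depth 20
  add 0.0.0.0/0 -> H2 at depth 0
  Q 156.192.223.87: descend 10011100110000001101111101010111 ; hops seen [H2,H5,H4] ; pick H4
  add 0.0.0.0/0 -> H5 at depth 0
  Q 156.192.223.87: descend 10011100110000001101111101010111 ; hops seen [H5,H5,H4] ; pick H4
  Q 201.2.121.170: descend 11 ; hops seen [H5] ; pick H5
  Q 156.192.223.68: descend 100111001100000011011111010 ; hops seen [H5,H5] ; pick H5
  Q 240.158.193.6: descend 11110000100111101100 ; hops seen [H5,H0] ; pick H0
  add 240.158.203.16/28 -> H4 at depth 28
  Q 156.192.223.87: descend 10011100110000001101111101010111 ; hops seen [H5,H5,H4] ; pick H4
  Q 155.24.44.120: descend 10011 ; hops seen [H5] ; pick H5

== LOOKUPS ==
["H1","H3","H5","H4","H4","H5","H5","H0","H4","H5"]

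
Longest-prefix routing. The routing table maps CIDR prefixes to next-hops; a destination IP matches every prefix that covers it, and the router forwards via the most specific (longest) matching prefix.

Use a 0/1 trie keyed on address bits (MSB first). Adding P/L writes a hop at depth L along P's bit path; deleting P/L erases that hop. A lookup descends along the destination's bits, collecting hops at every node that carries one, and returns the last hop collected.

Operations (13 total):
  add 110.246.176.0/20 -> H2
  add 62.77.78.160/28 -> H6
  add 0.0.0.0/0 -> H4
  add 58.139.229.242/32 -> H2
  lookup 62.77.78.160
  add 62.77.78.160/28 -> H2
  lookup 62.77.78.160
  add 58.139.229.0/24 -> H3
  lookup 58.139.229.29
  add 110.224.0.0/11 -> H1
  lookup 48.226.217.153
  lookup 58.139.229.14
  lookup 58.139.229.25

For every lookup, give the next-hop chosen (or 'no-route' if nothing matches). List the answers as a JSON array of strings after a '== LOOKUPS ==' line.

Process each operation:
  add 110.246.176.0/20 -> H2 at depth 20
  add 62.77.78.160/28 -> H6 at depth 28
  add 0.0.0.0/0 -> H4 at depth 0
  add 58.139.229.242/32 -> H2 at depth 32
  lookup 62.77.78.160: bits 0011111001001101010011101010 walk d0:H4→d1:-→d2:-→d3:-→d4:-→d5:-→d6:-→d7:-→d8:-→d9:-→d10:-→d11:-→d12:-→d13:-→d14:-→d15:-→d16:-→d17:-→d18:-→d19:-→d20:-→d21:-→d22:-→d23:-→d24:-→d25:-→d26:-→d27:-→d28:H6 -> H6
  add 62.77.78.160/28 -> H2 at depth 28
  lookup 62.77.78.160: bits 0011111001001101010011101010 walk d0:H4→d1:-→d2:-→d3:-→d4:-→d5:-→d6:-→d7:-→d8:-→d9:-→d10:-→d11:-→d12:-→d13:-→d14:-→d15:-→d16:-→d17:-→d18:-→d19:-→d20:-→d21:-→d22:-→d23:-→d24:-→d25:-→d26:-→d27:-→d28:H2 -> H2
  add 58.139.229.0/24 -> H3 at depth 24
  lookup 58.139.229.29: bits 001110101000101111100101 walk d0:H4→d1:-→d2:-→d3:-→d4:-→d5:-→d6:-→d7:-→d8:-→d9:-→d10:-→d11:-→d12:-→d13:-→d14:-→d15:-→d16:-→d17:-→d18:-→d19:-→d20:-→d21:-→d22:-→d23:-→d24:H3 -> H3
  add 110.224.0.0/11 -> H1 at depth 11
  lookup 48.226.217.153: bits 0011 walk d0:H4→d1:-→d2:-→d3:-→d4:- -> H4
  lookup 58.139.229.14: bits 001110101000101111100101 walk d0:H4→d1:-→d2:-→d3:-→d4:-→d5:-→d6:-→d7:-→d8:-→d9:-→d10:-→d11:-→d12:-→d13:-→d14:-→d15:-→d16:-→d17:-→d18:-→d19:-→d20:-→d21:-→d22:-→d23:-→d24:H3 -> H3
  lookup 58.139.229.25: bits 001110101000101111100101 walk d0:H4→d1:-→d2:-→d3:-→d4:-→d5:-→d6:-→d7:-→d8:-→d9:-→d10:-→d11:-→d12:-→d13:-→d14:-→d15:-→d16:-→d17:-→d18:-→d19:-→d20:-→d21:-→d22:-→d23:-→d24:H3 -> H3

== LOOKUPS ==
["H6","H2","H3","H4","H3","H3"]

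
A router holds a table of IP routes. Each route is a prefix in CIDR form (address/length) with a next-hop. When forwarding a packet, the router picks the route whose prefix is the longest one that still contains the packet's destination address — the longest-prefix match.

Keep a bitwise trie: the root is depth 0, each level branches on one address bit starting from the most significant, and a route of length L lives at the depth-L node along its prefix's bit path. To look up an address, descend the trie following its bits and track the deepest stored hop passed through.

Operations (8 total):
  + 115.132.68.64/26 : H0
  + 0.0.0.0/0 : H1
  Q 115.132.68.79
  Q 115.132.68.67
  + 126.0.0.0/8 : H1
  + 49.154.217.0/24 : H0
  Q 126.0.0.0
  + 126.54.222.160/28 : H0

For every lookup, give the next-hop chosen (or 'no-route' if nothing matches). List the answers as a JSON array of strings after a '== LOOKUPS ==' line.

Process each operation:
  add 115.132.68.64/26 -> H0 at depth 26
  add 0.0.0.0/0 -> H1 at depth 0
  Q 115.132.68.79: descend 01110011100001000100010001 ; hops seen [H1,H0] ; pick H0
  Q 115.132.68.67: descend 01110011100001000100010001 ; hops seen [H1,H0] ; pick H0
  add 126.0.0.0/8 -> H1 at depth 8
  add 49.154.217.0/24 -> H0 at depth 24
  Q 126.0.0.0: descend 01111110 ; hops seen [H1,H1] ; pick H1
  add 126.54.222.160/28 -> H0 at depth 28

== LOOKUPS ==
["H0","H0","H1"]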